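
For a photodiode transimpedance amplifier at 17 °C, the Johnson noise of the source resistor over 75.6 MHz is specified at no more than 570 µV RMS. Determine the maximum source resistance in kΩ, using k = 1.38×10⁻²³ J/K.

268 kΩ

T = 17 °C + 273.15 = 290.15 K
Johnson–Nyquist: V_n = √(4kTRB) ⇒ R = V_n² / (4kTB)
4kTB = 4 × 1.38×10⁻²³ × 290.15 × 7.56×10⁷ = 1.21×10⁻¹²
R = (5.70×10⁻⁴)² / 1.21×10⁻¹² = 2.68×10⁵ Ω = 268 kΩ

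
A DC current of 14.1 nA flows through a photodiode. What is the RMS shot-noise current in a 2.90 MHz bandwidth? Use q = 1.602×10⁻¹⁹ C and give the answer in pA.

I_n = √(2qI·B)
2qI·B = 2 × 1.602×10⁻¹⁹ × 1.41×10⁻⁸ × 2.90×10⁶ = 1.31×10⁻²⁰ A²
I_n = √(1.31×10⁻²⁰) = 1.14×10⁻¹⁰ A = 114 pA

114 pA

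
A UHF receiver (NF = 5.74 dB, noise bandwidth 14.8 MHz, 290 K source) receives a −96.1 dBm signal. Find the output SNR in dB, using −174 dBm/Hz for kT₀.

Noise floor: N = −174 + 10 log₁₀(B) + NF
10 log₁₀(1.48×10⁷) = 71.7 dB
N = −174 + 71.7 + 5.74 = −96.56 dBm
SNR = P_sig − N = −96.1 − (−96.56) = 0.46 dB → 0.5 dB

0.5 dB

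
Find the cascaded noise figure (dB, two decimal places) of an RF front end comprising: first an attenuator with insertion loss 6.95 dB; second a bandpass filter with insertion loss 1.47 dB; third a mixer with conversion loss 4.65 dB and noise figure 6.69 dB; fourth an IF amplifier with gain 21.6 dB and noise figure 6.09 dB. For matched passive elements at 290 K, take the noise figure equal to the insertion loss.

Convert to linear (a loss of L dB is a gain of −L dB): F_i = 10^(NF_i/10), G_i = 10^(G_i,dB/10)
  Stage 1: F_1 = 10^(6.95/10) = 4.955, G_1 = 10^(−6.95/10) = 0.2018
  Stage 2: F_2 = 10^(1.47/10) = 1.403, G_2 = 10^(−1.47/10) = 0.7129
  Stage 3: F_3 = 10^(6.69/10) = 4.667, G_3 = 10^(−4.65/10) = 0.3428
  Stage 4: F_4 = 10^(6.09/10) = 4.064, G_4 = 10^(21.6/10) = 144.5
Friis cascade:
  F = 4.955 + (1.403 − 1)/0.2018 + (4.667 − 1)/0.1439 + (4.064 − 1)/0.04932 = 94.57
NF = 10 log₁₀(94.57) = 19.76 dB

19.76 dB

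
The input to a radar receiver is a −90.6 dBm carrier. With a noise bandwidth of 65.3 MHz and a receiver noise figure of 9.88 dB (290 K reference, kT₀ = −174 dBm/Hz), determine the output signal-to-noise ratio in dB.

Noise floor: N = −174 + 10 log₁₀(B) + NF
10 log₁₀(6.53×10⁷) = 78.15 dB
N = −174 + 78.15 + 9.88 = −85.97 dBm
SNR = P_sig − N = −90.6 − (−85.97) = −4.63 dB → −4.6 dB

−4.6 dB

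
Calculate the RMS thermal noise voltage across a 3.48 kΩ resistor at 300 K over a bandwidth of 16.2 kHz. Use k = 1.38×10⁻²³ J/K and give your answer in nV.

V_n = √(4kTRB)
4kTRB = 4 × 1.38×10⁻²³ × 300 × 3.48×10³ × 1.62×10⁴ = 9.34×10⁻¹³ V²
V_n = √(9.34×10⁻¹³) = 9.66×10⁻⁷ V = 966 nV

966 nV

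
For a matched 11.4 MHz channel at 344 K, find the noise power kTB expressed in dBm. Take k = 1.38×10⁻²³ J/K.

−102.7 dBm

P_n = kTB = 1.38×10⁻²³ × 344 × 1.14×10⁷ = 5.41×10⁻¹⁴ W
In dBm: 10 log₁₀(5.41×10⁻¹⁴ / 10⁻³) = −102.7 dBm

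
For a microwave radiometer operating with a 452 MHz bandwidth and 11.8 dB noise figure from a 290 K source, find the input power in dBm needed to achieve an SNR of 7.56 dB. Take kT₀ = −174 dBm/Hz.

Sensitivity = −174 + 10 log₁₀(B) + NF + SNR_min
= −174 + 86.55 + 11.8 + 7.56
= −68.09 dBm → −68.1 dBm

−68.1 dBm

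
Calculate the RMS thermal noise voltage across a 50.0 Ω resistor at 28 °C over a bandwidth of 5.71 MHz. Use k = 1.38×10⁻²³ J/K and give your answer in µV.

2.18 µV

T = 28 °C + 273.15 = 301.15 K
V_n = √(4kTRB)
4kTRB = 4 × 1.38×10⁻²³ × 301.15 × 5.00×10¹ × 5.71×10⁶ = 4.75×10⁻¹² V²
V_n = √(4.75×10⁻¹²) = 2.18×10⁻⁶ V = 2.18 µV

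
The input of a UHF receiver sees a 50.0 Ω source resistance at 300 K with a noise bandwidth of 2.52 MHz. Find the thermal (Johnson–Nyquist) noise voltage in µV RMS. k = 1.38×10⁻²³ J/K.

V_n = √(4kTRB)
4kTRB = 4 × 1.38×10⁻²³ × 300 × 5.00×10¹ × 2.52×10⁶ = 2.09×10⁻¹² V²
V_n = √(2.09×10⁻¹²) = 1.44×10⁻⁶ V = 1.44 µV

1.44 µV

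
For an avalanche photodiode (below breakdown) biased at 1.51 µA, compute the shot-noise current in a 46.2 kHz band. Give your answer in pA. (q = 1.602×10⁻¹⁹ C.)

I_n = √(2qI·B)
2qI·B = 2 × 1.602×10⁻¹⁹ × 1.51×10⁻⁶ × 4.62×10⁴ = 2.24×10⁻²⁰ A²
I_n = √(2.24×10⁻²⁰) = 1.50×10⁻¹⁰ A = 150 pA

150 pA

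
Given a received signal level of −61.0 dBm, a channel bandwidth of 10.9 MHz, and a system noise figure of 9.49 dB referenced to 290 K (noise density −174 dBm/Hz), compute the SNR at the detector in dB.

Noise floor: N = −174 + 10 log₁₀(B) + NF
10 log₁₀(1.09×10⁷) = 70.37 dB
N = −174 + 70.37 + 9.49 = −94.14 dBm
SNR = P_sig − N = −61.0 − (−94.14) = 33.14 dB → 33.1 dB

33.1 dB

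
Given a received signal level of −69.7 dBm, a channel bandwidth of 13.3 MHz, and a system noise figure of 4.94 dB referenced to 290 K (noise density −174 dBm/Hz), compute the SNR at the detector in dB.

28.1 dB

Noise floor: N = −174 + 10 log₁₀(B) + NF
10 log₁₀(1.33×10⁷) = 71.24 dB
N = −174 + 71.24 + 4.94 = −97.82 dBm
SNR = P_sig − N = −69.7 − (−97.82) = 28.12 dB → 28.1 dB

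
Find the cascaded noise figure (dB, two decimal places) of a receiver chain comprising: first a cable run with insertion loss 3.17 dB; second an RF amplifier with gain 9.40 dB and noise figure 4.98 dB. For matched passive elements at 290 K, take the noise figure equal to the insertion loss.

8.15 dB

Convert to linear (a loss of L dB is a gain of −L dB): F_i = 10^(NF_i/10), G_i = 10^(G_i,dB/10)
  Stage 1: F_1 = 10^(3.17/10) = 2.075, G_1 = 10^(−3.17/10) = 0.4819
  Stage 2: F_2 = 10^(4.98/10) = 3.148, G_2 = 10^(9.40/10) = 8.710
Friis cascade:
  F = 2.075 + (3.148 − 1)/0.4819 = 6.531
NF = 10 log₁₀(6.531) = 8.15 dB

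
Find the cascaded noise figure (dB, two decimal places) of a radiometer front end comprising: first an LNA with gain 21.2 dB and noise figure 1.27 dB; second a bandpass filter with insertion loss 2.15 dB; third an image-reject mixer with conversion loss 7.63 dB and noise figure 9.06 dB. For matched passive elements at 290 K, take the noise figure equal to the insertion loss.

Convert to linear (a loss of L dB is a gain of −L dB): F_i = 10^(NF_i/10), G_i = 10^(G_i,dB/10)
  Stage 1: F_1 = 10^(1.27/10) = 1.340, G_1 = 10^(21.2/10) = 131.8
  Stage 2: F_2 = 10^(2.15/10) = 1.641, G_2 = 10^(−2.15/10) = 0.6095
  Stage 3: F_3 = 10^(9.06/10) = 8.054, G_3 = 10^(−7.63/10) = 0.1726
Friis cascade:
  F = 1.340 + (1.641 − 1)/131.8 + (8.054 − 1)/80.35 = 1.432
NF = 10 log₁₀(1.432) = 1.56 dB

1.56 dB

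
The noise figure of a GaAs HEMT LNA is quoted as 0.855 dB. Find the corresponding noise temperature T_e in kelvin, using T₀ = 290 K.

F = 10^(0.855/10) = 1.21759
T_e = (F − 1)·T₀ = (1.21759 − 1) × 290 = 63.1 K

63.1 K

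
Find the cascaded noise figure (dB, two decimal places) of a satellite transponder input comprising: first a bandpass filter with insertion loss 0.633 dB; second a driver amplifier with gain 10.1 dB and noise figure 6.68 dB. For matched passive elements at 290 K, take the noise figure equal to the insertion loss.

7.31 dB

Convert to linear (a loss of L dB is a gain of −L dB): F_i = 10^(NF_i/10), G_i = 10^(G_i,dB/10)
  Stage 1: F_1 = 10^(0.633/10) = 1.157, G_1 = 10^(−0.633/10) = 0.8644
  Stage 2: F_2 = 10^(6.68/10) = 4.656, G_2 = 10^(10.1/10) = 10.23
Friis cascade:
  F = 1.157 + (4.656 − 1)/0.8644 = 5.386
NF = 10 log₁₀(5.386) = 7.31 dB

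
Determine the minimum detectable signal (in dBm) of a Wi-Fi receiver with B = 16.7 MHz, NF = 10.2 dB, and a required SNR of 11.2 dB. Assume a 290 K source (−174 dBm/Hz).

Sensitivity = −174 + 10 log₁₀(B) + NF + SNR_min
= −174 + 72.23 + 10.2 + 11.2
= −80.37 dBm → −80.4 dBm

−80.4 dBm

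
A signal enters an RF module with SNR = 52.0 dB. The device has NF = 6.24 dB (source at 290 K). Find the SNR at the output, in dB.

By definition F = SNR_in/SNR_out, so in dB: SNR_out = SNR_in − NF
SNR_out = 52.0 − 6.24 = 45.76 dB

45.76 dB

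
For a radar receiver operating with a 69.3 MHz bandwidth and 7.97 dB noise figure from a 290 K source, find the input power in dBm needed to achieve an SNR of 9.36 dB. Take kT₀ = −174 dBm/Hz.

−78.3 dBm

Sensitivity = −174 + 10 log₁₀(B) + NF + SNR_min
= −174 + 78.41 + 7.97 + 9.36
= −78.26 dBm → −78.3 dBm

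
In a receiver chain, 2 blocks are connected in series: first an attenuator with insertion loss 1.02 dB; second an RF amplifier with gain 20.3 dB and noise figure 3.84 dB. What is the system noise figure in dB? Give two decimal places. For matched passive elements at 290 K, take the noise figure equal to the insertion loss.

Convert to linear (a loss of L dB is a gain of −L dB): F_i = 10^(NF_i/10), G_i = 10^(G_i,dB/10)
  Stage 1: F_1 = 10^(1.02/10) = 1.265, G_1 = 10^(−1.02/10) = 0.7907
  Stage 2: F_2 = 10^(3.84/10) = 2.421, G_2 = 10^(20.3/10) = 107.2
Friis cascade:
  F = 1.265 + (2.421 − 1)/0.7907 = 3.062
NF = 10 log₁₀(3.062) = 4.86 dB

4.86 dB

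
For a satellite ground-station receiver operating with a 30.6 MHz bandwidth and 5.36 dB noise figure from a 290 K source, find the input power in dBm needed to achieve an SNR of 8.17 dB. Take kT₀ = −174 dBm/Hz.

−85.6 dBm

Sensitivity = −174 + 10 log₁₀(B) + NF + SNR_min
= −174 + 74.86 + 5.36 + 8.17
= −85.61 dBm → −85.6 dBm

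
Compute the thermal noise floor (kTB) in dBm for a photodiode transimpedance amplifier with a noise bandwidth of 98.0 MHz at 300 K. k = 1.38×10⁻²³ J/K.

−93.9 dBm

P_n = kTB = 1.38×10⁻²³ × 300 × 9.80×10⁷ = 4.06×10⁻¹³ W
In dBm: 10 log₁₀(4.06×10⁻¹³ / 10⁻³) = −93.9 dBm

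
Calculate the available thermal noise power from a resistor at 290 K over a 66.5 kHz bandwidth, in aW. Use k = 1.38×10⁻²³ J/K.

266 aW

P_n = kTB = 1.38×10⁻²³ × 290 × 6.65×10⁴ = 2.66×10⁻¹⁶ W = 266 aW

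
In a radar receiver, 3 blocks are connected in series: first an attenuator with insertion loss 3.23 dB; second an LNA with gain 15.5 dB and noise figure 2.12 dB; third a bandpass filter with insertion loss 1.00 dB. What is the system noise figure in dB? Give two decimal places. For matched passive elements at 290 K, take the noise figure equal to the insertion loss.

5.37 dB

Convert to linear (a loss of L dB is a gain of −L dB): F_i = 10^(NF_i/10), G_i = 10^(G_i,dB/10)
  Stage 1: F_1 = 10^(3.23/10) = 2.104, G_1 = 10^(−3.23/10) = 0.4753
  Stage 2: F_2 = 10^(2.12/10) = 1.629, G_2 = 10^(15.5/10) = 35.48
  Stage 3: F_3 = 10^(1.00/10) = 1.259, G_3 = 10^(−1.00/10) = 0.7943
Friis cascade:
  F = 2.104 + (1.629 − 1)/0.4753 + (1.259 − 1)/16.87 = 3.443
NF = 10 log₁₀(3.443) = 5.37 dB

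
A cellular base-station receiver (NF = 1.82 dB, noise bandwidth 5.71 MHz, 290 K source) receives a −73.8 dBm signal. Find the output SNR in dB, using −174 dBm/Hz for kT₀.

Noise floor: N = −174 + 10 log₁₀(B) + NF
10 log₁₀(5.71×10⁶) = 67.57 dB
N = −174 + 67.57 + 1.82 = −104.61 dBm
SNR = P_sig − N = −73.8 − (−104.61) = 30.81 dB → 30.8 dB

30.8 dB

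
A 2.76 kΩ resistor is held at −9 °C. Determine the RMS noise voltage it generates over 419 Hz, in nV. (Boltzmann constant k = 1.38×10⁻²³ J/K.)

130 nV

T = −9 °C + 273.15 = 264.15 K
V_n = √(4kTRB)
4kTRB = 4 × 1.38×10⁻²³ × 264.15 × 2.76×10³ × 4.19×10² = 1.69×10⁻¹⁴ V²
V_n = √(1.69×10⁻¹⁴) = 1.30×10⁻⁷ V = 130 nV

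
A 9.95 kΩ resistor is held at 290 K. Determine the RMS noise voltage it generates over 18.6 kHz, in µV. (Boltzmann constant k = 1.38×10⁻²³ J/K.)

1.72 µV

V_n = √(4kTRB)
4kTRB = 4 × 1.38×10⁻²³ × 290 × 9.95×10³ × 1.86×10⁴ = 2.96×10⁻¹² V²
V_n = √(2.96×10⁻¹²) = 1.72×10⁻⁶ V = 1.72 µV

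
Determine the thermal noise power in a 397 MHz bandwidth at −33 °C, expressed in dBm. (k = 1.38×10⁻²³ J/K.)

T = −33 °C + 273.15 = 240.15 K
P_n = kTB = 1.38×10⁻²³ × 240.15 × 3.97×10⁸ = 1.32×10⁻¹² W
In dBm: 10 log₁₀(1.32×10⁻¹² / 10⁻³) = −88.8 dBm

−88.8 dBm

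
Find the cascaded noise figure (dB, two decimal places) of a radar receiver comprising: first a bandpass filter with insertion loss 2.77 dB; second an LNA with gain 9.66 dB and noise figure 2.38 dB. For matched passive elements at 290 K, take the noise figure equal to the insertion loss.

5.15 dB

Convert to linear (a loss of L dB is a gain of −L dB): F_i = 10^(NF_i/10), G_i = 10^(G_i,dB/10)
  Stage 1: F_1 = 10^(2.77/10) = 1.892, G_1 = 10^(−2.77/10) = 0.5284
  Stage 2: F_2 = 10^(2.38/10) = 1.730, G_2 = 10^(9.66/10) = 9.247
Friis cascade:
  F = 1.892 + (1.730 − 1)/0.5284 = 3.273
NF = 10 log₁₀(3.273) = 5.15 dB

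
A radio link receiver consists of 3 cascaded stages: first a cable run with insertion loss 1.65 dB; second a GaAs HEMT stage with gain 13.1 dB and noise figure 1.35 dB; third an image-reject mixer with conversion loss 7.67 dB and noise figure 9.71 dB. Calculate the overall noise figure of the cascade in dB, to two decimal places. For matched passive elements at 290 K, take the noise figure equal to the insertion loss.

4.14 dB

Convert to linear (a loss of L dB is a gain of −L dB): F_i = 10^(NF_i/10), G_i = 10^(G_i,dB/10)
  Stage 1: F_1 = 10^(1.65/10) = 1.462, G_1 = 10^(−1.65/10) = 0.6839
  Stage 2: F_2 = 10^(1.35/10) = 1.365, G_2 = 10^(13.1/10) = 20.42
  Stage 3: F_3 = 10^(9.71/10) = 9.354, G_3 = 10^(−7.67/10) = 0.1710
Friis cascade:
  F = 1.462 + (1.365 − 1)/0.6839 + (9.354 − 1)/13.96 = 2.594
NF = 10 log₁₀(2.594) = 4.14 dB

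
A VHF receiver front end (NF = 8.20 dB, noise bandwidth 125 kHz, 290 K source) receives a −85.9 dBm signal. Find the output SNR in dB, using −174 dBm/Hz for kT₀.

28.9 dB

Noise floor: N = −174 + 10 log₁₀(B) + NF
10 log₁₀(1.25×10⁵) = 50.97 dB
N = −174 + 50.97 + 8.20 = −114.83 dBm
SNR = P_sig − N = −85.9 − (−114.83) = 28.93 dB → 28.9 dB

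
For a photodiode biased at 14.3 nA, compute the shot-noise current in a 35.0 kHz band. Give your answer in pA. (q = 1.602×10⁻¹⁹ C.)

I_n = √(2qI·B)
2qI·B = 2 × 1.602×10⁻¹⁹ × 1.43×10⁻⁸ × 3.50×10⁴ = 1.60×10⁻²² A²
I_n = √(1.60×10⁻²²) = 1.27×10⁻¹¹ A = 12.7 pA

12.7 pA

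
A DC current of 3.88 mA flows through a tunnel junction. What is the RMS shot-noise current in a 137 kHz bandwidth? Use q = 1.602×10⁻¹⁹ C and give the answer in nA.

I_n = √(2qI·B)
2qI·B = 2 × 1.602×10⁻¹⁹ × 3.88×10⁻³ × 1.37×10⁵ = 1.70×10⁻¹⁶ A²
I_n = √(1.70×10⁻¹⁶) = 1.31×10⁻⁸ A = 13.1 nA

13.1 nA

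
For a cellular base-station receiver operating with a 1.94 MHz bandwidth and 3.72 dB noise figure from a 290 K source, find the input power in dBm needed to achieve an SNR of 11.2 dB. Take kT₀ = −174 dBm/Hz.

Sensitivity = −174 + 10 log₁₀(B) + NF + SNR_min
= −174 + 62.88 + 3.72 + 11.2
= −96.20 dBm → −96.2 dBm

−96.2 dBm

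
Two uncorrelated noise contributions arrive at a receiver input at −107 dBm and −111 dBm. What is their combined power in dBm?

−105.5 dBm

Convert to linear, add, convert back:
P₁ = 2.00×10⁻¹⁴ W, P₂ = 7.94×10⁻¹⁵ W
P_tot = 2.79×10⁻¹⁴ W → 10 log₁₀(P_tot / 10⁻³) = −105.5 dBm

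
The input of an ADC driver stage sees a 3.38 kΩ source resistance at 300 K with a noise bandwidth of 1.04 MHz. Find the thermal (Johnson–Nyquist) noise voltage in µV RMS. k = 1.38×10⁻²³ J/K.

7.63 µV

V_n = √(4kTRB)
4kTRB = 4 × 1.38×10⁻²³ × 300 × 3.38×10³ × 1.04×10⁶ = 5.82×10⁻¹¹ V²
V_n = √(5.82×10⁻¹¹) = 7.63×10⁻⁶ V = 7.63 µV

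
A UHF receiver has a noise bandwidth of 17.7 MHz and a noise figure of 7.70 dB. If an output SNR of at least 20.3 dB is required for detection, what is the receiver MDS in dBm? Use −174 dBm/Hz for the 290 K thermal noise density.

−73.5 dBm

Sensitivity = −174 + 10 log₁₀(B) + NF + SNR_min
= −174 + 72.48 + 7.70 + 20.3
= −73.52 dBm → −73.5 dBm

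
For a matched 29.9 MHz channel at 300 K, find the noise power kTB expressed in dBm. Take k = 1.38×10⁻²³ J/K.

−99.1 dBm

P_n = kTB = 1.38×10⁻²³ × 300 × 2.99×10⁷ = 1.24×10⁻¹³ W
In dBm: 10 log₁₀(1.24×10⁻¹³ / 10⁻³) = −99.1 dBm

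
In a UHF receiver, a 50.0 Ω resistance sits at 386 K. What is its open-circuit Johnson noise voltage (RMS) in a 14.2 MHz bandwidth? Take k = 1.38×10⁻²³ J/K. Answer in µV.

V_n = √(4kTRB)
4kTRB = 4 × 1.38×10⁻²³ × 386 × 5.00×10¹ × 1.42×10⁷ = 1.51×10⁻¹¹ V²
V_n = √(1.51×10⁻¹¹) = 3.89×10⁻⁶ V = 3.89 µV

3.89 µV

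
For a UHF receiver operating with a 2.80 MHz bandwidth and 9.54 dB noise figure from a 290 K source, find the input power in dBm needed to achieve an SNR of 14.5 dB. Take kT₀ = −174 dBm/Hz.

Sensitivity = −174 + 10 log₁₀(B) + NF + SNR_min
= −174 + 64.47 + 9.54 + 14.5
= −85.49 dBm → −85.5 dBm

−85.5 dBm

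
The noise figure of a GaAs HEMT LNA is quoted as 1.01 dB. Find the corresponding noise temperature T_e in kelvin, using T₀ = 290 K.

F = 10^(1.01/10) = 1.26183
T_e = (F − 1)·T₀ = (1.26183 − 1) × 290 = 75.9 K

75.9 K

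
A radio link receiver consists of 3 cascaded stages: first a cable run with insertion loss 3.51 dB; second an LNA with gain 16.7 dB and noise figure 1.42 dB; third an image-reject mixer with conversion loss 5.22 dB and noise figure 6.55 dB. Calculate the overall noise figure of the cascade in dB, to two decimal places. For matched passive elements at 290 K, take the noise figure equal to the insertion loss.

Convert to linear (a loss of L dB is a gain of −L dB): F_i = 10^(NF_i/10), G_i = 10^(G_i,dB/10)
  Stage 1: F_1 = 10^(3.51/10) = 2.244, G_1 = 10^(−3.51/10) = 0.4457
  Stage 2: F_2 = 10^(1.42/10) = 1.387, G_2 = 10^(16.7/10) = 46.77
  Stage 3: F_3 = 10^(6.55/10) = 4.519, G_3 = 10^(−5.22/10) = 0.3006
Friis cascade:
  F = 2.244 + (1.387 − 1)/0.4457 + (4.519 − 1)/20.84 = 3.281
NF = 10 log₁₀(3.281) = 5.16 dB

5.16 dB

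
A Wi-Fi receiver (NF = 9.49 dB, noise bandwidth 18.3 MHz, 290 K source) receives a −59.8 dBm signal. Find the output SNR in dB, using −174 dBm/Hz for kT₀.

32.1 dB

Noise floor: N = −174 + 10 log₁₀(B) + NF
10 log₁₀(1.83×10⁷) = 72.62 dB
N = −174 + 72.62 + 9.49 = −91.89 dBm
SNR = P_sig − N = −59.8 − (−91.89) = 32.09 dB → 32.1 dB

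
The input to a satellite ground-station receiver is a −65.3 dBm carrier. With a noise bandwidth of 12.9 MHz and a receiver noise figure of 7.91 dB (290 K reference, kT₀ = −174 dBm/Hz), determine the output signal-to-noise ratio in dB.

29.7 dB

Noise floor: N = −174 + 10 log₁₀(B) + NF
10 log₁₀(1.29×10⁷) = 71.11 dB
N = −174 + 71.11 + 7.91 = −94.98 dBm
SNR = P_sig − N = −65.3 − (−94.98) = 29.68 dB → 29.7 dB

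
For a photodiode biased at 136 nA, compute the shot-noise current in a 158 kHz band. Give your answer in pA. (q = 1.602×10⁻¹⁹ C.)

83.0 pA

I_n = √(2qI·B)
2qI·B = 2 × 1.602×10⁻¹⁹ × 1.36×10⁻⁷ × 1.58×10⁵ = 6.88×10⁻²¹ A²
I_n = √(6.88×10⁻²¹) = 8.30×10⁻¹¹ A = 83.0 pA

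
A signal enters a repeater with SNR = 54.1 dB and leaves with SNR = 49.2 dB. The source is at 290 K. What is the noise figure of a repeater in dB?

NF (dB) = SNR_in(dB) − SNR_out(dB) when the source is at T₀
NF = 54.1 − 49.2 = 4.9 dB

4.9 dB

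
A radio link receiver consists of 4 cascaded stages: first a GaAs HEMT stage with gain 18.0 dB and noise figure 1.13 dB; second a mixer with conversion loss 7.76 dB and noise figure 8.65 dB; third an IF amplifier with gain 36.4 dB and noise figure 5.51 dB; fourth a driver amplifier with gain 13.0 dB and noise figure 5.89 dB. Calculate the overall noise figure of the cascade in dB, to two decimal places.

2.15 dB

Convert to linear (a loss of L dB is a gain of −L dB): F_i = 10^(NF_i/10), G_i = 10^(G_i,dB/10)
  Stage 1: F_1 = 10^(1.13/10) = 1.297, G_1 = 10^(18.0/10) = 63.10
  Stage 2: F_2 = 10^(8.65/10) = 7.328, G_2 = 10^(−7.76/10) = 0.1675
  Stage 3: F_3 = 10^(5.51/10) = 3.556, G_3 = 10^(36.4/10) = 4365
  Stage 4: F_4 = 10^(5.89/10) = 3.882, G_4 = 10^(13.0/10) = 19.95
Friis cascade:
  F = 1.297 + (7.328 − 1)/63.10 + (3.556 − 1)/10.57 + (3.882 − 1)/4.613×10⁴ = 1.639
NF = 10 log₁₀(1.639) = 2.15 dB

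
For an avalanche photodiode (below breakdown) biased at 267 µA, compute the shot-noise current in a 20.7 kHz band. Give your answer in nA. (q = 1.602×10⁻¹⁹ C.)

I_n = √(2qI·B)
2qI·B = 2 × 1.602×10⁻¹⁹ × 2.67×10⁻⁴ × 2.07×10⁴ = 1.77×10⁻¹⁸ A²
I_n = √(1.77×10⁻¹⁸) = 1.33×10⁻⁹ A = 1.33 nA

1.33 nA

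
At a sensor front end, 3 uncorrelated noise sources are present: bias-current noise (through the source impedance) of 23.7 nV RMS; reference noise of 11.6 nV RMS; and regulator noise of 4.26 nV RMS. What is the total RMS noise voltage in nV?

Uncorrelated sources add in power (mean-square): V_tot = √(ΣV_i²)
V_tot = √[(2.37×10⁻⁸)² + (1.16×10⁻⁸)² + (4.26×10⁻⁹)²] = 2.67×10⁻⁸ V = 26.7 nV

26.7 nV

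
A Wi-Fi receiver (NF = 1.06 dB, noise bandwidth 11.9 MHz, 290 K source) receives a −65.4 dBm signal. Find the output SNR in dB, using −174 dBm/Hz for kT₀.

36.8 dB

Noise floor: N = −174 + 10 log₁₀(B) + NF
10 log₁₀(1.19×10⁷) = 70.76 dB
N = −174 + 70.76 + 1.06 = −102.18 dBm
SNR = P_sig − N = −65.4 − (−102.18) = 36.78 dB → 36.8 dB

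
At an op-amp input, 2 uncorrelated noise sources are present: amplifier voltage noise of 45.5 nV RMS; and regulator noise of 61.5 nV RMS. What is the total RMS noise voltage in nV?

Uncorrelated sources add in power (mean-square): V_tot = √(ΣV_i²)
V_tot = √[(4.55×10⁻⁸)² + (6.15×10⁻⁸)²] = 7.65×10⁻⁸ V = 76.5 nV

76.5 nV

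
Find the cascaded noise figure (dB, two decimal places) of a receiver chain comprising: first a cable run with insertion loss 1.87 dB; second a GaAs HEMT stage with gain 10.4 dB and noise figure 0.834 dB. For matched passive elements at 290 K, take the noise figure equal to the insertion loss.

Convert to linear (a loss of L dB is a gain of −L dB): F_i = 10^(NF_i/10), G_i = 10^(G_i,dB/10)
  Stage 1: F_1 = 10^(1.87/10) = 1.538, G_1 = 10^(−1.87/10) = 0.6501
  Stage 2: F_2 = 10^(0.834/10) = 1.212, G_2 = 10^(10.4/10) = 10.96
Friis cascade:
  F = 1.538 + (1.212 − 1)/0.6501 = 1.864
NF = 10 log₁₀(1.864) = 2.70 dB

2.70 dB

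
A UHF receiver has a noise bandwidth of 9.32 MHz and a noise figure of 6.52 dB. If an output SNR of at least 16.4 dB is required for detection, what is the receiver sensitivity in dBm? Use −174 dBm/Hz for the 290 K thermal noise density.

−81.4 dBm

Sensitivity = −174 + 10 log₁₀(B) + NF + SNR_min
= −174 + 69.69 + 6.52 + 16.4
= −81.39 dBm → −81.4 dBm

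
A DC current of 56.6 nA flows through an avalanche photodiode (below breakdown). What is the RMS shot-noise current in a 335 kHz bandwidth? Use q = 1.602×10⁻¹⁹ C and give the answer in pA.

77.9 pA

I_n = √(2qI·B)
2qI·B = 2 × 1.602×10⁻¹⁹ × 5.66×10⁻⁸ × 3.35×10⁵ = 6.08×10⁻²¹ A²
I_n = √(6.08×10⁻²¹) = 7.79×10⁻¹¹ A = 77.9 pA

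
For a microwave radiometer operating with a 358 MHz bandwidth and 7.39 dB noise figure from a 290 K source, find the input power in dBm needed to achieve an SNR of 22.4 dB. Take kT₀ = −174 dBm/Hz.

−58.7 dBm

Sensitivity = −174 + 10 log₁₀(B) + NF + SNR_min
= −174 + 85.54 + 7.39 + 22.4
= −58.67 dBm → −58.7 dBm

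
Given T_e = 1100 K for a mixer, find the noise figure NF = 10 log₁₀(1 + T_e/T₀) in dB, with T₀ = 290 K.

6.81 dB

F = 1 + T_e/T₀ = 1 + 1100/290 = 4.7931
NF = 10 log₁₀(4.7931) = 6.81 dB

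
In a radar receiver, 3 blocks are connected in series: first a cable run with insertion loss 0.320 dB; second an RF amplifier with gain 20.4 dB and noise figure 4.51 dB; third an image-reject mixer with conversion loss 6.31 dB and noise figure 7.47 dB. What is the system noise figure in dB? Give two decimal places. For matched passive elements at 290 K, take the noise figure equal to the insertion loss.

Convert to linear (a loss of L dB is a gain of −L dB): F_i = 10^(NF_i/10), G_i = 10^(G_i,dB/10)
  Stage 1: F_1 = 10^(0.320/10) = 1.076, G_1 = 10^(−0.320/10) = 0.9290
  Stage 2: F_2 = 10^(4.51/10) = 2.825, G_2 = 10^(20.4/10) = 109.6
  Stage 3: F_3 = 10^(7.47/10) = 5.585, G_3 = 10^(−6.31/10) = 0.2339
Friis cascade:
  F = 1.076 + (2.825 − 1)/0.9290 + (5.585 − 1)/101.9 = 3.086
NF = 10 log₁₀(3.086) = 4.89 dB

4.89 dB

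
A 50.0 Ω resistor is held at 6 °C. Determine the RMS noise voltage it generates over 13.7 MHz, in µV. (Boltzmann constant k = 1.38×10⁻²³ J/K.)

T = 6 °C + 273.15 = 279.15 K
V_n = √(4kTRB)
4kTRB = 4 × 1.38×10⁻²³ × 279.15 × 5.00×10¹ × 1.37×10⁷ = 1.06×10⁻¹¹ V²
V_n = √(1.06×10⁻¹¹) = 3.25×10⁻⁶ V = 3.25 µV

3.25 µV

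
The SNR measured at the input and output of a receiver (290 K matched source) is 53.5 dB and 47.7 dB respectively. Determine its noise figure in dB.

NF (dB) = SNR_in(dB) − SNR_out(dB) when the source is at T₀
NF = 53.5 − 47.7 = 5.8 dB

5.8 dB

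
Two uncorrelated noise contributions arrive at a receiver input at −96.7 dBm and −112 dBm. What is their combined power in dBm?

−96.6 dBm

Convert to linear, add, convert back:
P₁ = 2.14×10⁻¹³ W, P₂ = 6.31×10⁻¹⁵ W
P_tot = 2.20×10⁻¹³ W → 10 log₁₀(P_tot / 10⁻³) = −96.6 dBm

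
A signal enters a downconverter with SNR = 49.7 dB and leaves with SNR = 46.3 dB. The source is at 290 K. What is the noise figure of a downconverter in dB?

NF (dB) = SNR_in(dB) − SNR_out(dB) when the source is at T₀
NF = 49.7 − 46.3 = 3.4 dB

3.4 dB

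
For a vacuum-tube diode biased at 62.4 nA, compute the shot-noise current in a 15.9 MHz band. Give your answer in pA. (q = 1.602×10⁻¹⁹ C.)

I_n = √(2qI·B)
2qI·B = 2 × 1.602×10⁻¹⁹ × 6.24×10⁻⁸ × 1.59×10⁷ = 3.18×10⁻¹⁹ A²
I_n = √(3.18×10⁻¹⁹) = 5.64×10⁻¹⁰ A = 564 pA

564 pA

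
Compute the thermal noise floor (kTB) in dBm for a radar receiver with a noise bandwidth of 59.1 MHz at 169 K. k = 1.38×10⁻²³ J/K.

P_n = kTB = 1.38×10⁻²³ × 169 × 5.91×10⁷ = 1.38×10⁻¹³ W
In dBm: 10 log₁₀(1.38×10⁻¹³ / 10⁻³) = −98.6 dBm

−98.6 dBm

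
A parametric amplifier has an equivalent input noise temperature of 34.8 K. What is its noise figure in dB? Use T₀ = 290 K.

F = 1 + T_e/T₀ = 1 + 34.8/290 = 1.12
NF = 10 log₁₀(1.12) = 0.492 dB

0.492 dB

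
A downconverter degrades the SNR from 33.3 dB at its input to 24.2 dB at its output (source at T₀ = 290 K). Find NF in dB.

9.1 dB

NF (dB) = SNR_in(dB) − SNR_out(dB) when the source is at T₀
NF = 33.3 − 24.2 = 9.1 dB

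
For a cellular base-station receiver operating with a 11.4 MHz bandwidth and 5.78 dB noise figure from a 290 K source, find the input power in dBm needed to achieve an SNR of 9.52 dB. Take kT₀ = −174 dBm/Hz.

−88.1 dBm

Sensitivity = −174 + 10 log₁₀(B) + NF + SNR_min
= −174 + 70.57 + 5.78 + 9.52
= −88.13 dBm → −88.1 dBm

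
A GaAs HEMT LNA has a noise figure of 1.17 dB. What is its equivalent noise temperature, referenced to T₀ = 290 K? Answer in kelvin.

F = 10^(1.17/10) = 1.30918
T_e = (F − 1)·T₀ = (1.30918 − 1) × 290 = 89.7 K

89.7 K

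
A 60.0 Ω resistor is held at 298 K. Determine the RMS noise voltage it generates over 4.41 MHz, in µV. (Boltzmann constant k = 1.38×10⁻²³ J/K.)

2.09 µV

V_n = √(4kTRB)
4kTRB = 4 × 1.38×10⁻²³ × 298 × 6.00×10¹ × 4.41×10⁶ = 4.35×10⁻¹² V²
V_n = √(4.35×10⁻¹²) = 2.09×10⁻⁶ V = 2.09 µV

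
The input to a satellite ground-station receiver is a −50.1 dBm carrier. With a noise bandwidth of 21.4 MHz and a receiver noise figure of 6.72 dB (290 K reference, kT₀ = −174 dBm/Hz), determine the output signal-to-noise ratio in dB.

43.9 dB

Noise floor: N = −174 + 10 log₁₀(B) + NF
10 log₁₀(2.14×10⁷) = 73.3 dB
N = −174 + 73.3 + 6.72 = −93.98 dBm
SNR = P_sig − N = −50.1 − (−93.98) = 43.88 dB → 43.9 dB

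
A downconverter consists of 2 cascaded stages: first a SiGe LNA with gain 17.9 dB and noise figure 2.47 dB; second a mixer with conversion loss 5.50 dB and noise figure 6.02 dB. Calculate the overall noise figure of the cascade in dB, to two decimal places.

Convert to linear (a loss of L dB is a gain of −L dB): F_i = 10^(NF_i/10), G_i = 10^(G_i,dB/10)
  Stage 1: F_1 = 10^(2.47/10) = 1.766, G_1 = 10^(17.9/10) = 61.66
  Stage 2: F_2 = 10^(6.02/10) = 3.999, G_2 = 10^(−5.50/10) = 0.2818
Friis cascade:
  F = 1.766 + (3.999 − 1)/61.66 = 1.815
NF = 10 log₁₀(1.815) = 2.59 dB

2.59 dB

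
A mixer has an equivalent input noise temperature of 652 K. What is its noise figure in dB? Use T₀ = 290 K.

F = 1 + T_e/T₀ = 1 + 652/290 = 3.24828
NF = 10 log₁₀(3.24828) = 5.12 dB

5.12 dB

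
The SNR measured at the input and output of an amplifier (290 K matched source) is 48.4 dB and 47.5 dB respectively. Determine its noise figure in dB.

0.9 dB

NF (dB) = SNR_in(dB) − SNR_out(dB) when the source is at T₀
NF = 48.4 − 47.5 = 0.9 dB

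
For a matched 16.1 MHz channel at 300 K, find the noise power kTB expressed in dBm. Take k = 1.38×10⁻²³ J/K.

P_n = kTB = 1.38×10⁻²³ × 300 × 1.61×10⁷ = 6.67×10⁻¹⁴ W
In dBm: 10 log₁₀(6.67×10⁻¹⁴ / 10⁻³) = −101.8 dBm

−101.8 dBm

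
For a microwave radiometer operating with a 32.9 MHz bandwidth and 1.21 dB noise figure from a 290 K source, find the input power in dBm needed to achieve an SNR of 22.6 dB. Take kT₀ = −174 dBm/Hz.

Sensitivity = −174 + 10 log₁₀(B) + NF + SNR_min
= −174 + 75.17 + 1.21 + 22.6
= −75.02 dBm → −75.0 dBm

−75.0 dBm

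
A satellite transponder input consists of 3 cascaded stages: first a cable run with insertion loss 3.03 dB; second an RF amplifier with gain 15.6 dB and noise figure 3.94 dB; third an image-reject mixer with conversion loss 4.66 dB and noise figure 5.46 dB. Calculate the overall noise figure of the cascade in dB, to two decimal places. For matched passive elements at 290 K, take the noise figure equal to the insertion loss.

7.09 dB

Convert to linear (a loss of L dB is a gain of −L dB): F_i = 10^(NF_i/10), G_i = 10^(G_i,dB/10)
  Stage 1: F_1 = 10^(3.03/10) = 2.009, G_1 = 10^(−3.03/10) = 0.4977
  Stage 2: F_2 = 10^(3.94/10) = 2.477, G_2 = 10^(15.6/10) = 36.31
  Stage 3: F_3 = 10^(5.46/10) = 3.516, G_3 = 10^(−4.66/10) = 0.3420
Friis cascade:
  F = 2.009 + (2.477 − 1)/0.4977 + (3.516 − 1)/18.07 = 5.117
NF = 10 log₁₀(5.117) = 7.09 dB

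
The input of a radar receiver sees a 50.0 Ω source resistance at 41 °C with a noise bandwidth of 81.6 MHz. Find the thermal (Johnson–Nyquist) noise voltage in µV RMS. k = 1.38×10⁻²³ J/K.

T = 41 °C + 273.15 = 314.15 K
V_n = √(4kTRB)
4kTRB = 4 × 1.38×10⁻²³ × 314.15 × 5.00×10¹ × 8.16×10⁷ = 7.08×10⁻¹¹ V²
V_n = √(7.08×10⁻¹¹) = 8.41×10⁻⁶ V = 8.41 µV

8.41 µV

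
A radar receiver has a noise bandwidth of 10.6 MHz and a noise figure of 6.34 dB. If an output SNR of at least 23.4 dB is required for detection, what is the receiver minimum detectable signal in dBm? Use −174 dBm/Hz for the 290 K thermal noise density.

Sensitivity = −174 + 10 log₁₀(B) + NF + SNR_min
= −174 + 70.25 + 6.34 + 23.4
= −74.01 dBm → −74.0 dBm

−74.0 dBm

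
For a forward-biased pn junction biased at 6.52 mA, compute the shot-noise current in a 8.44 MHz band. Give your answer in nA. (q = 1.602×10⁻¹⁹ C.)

I_n = √(2qI·B)
2qI·B = 2 × 1.602×10⁻¹⁹ × 6.52×10⁻³ × 8.44×10⁶ = 1.76×10⁻¹⁴ A²
I_n = √(1.76×10⁻¹⁴) = 1.33×10⁻⁷ A = 133 nA

133 nA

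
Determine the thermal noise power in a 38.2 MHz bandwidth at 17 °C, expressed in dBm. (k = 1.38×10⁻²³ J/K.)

T = 17 °C + 273.15 = 290.15 K
P_n = kTB = 1.38×10⁻²³ × 290.15 × 3.82×10⁷ = 1.53×10⁻¹³ W
In dBm: 10 log₁₀(1.53×10⁻¹³ / 10⁻³) = −98.2 dBm

−98.2 dBm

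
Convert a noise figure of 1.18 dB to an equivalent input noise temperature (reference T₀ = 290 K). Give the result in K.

F = 10^(1.18/10) = 1.3122
T_e = (F − 1)·T₀ = (1.3122 − 1) × 290 = 90.5 K

90.5 K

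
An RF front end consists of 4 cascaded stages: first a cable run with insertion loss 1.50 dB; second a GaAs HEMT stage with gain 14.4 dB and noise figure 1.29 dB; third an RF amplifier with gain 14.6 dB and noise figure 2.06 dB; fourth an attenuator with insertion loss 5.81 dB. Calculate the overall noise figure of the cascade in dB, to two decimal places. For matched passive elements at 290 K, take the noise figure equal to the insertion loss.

Convert to linear (a loss of L dB is a gain of −L dB): F_i = 10^(NF_i/10), G_i = 10^(G_i,dB/10)
  Stage 1: F_1 = 10^(1.50/10) = 1.413, G_1 = 10^(−1.50/10) = 0.7079
  Stage 2: F_2 = 10^(1.29/10) = 1.346, G_2 = 10^(14.4/10) = 27.54
  Stage 3: F_3 = 10^(2.06/10) = 1.607, G_3 = 10^(14.6/10) = 28.84
  Stage 4: F_4 = 10^(5.81/10) = 3.811, G_4 = 10^(−5.81/10) = 0.2624
Friis cascade:
  F = 1.413 + (1.346 − 1)/0.7079 + (1.607 − 1)/19.50 + (3.811 − 1)/562.3 = 1.937
NF = 10 log₁₀(1.937) = 2.87 dB

2.87 dB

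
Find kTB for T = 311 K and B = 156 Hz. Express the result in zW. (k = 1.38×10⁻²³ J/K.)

670 zW

P_n = kTB = 1.38×10⁻²³ × 311 × 1.56×10² = 6.70×10⁻¹⁹ W = 670 zW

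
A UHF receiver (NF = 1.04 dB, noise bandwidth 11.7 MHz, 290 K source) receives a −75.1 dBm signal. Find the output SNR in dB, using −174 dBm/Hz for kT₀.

27.2 dB

Noise floor: N = −174 + 10 log₁₀(B) + NF
10 log₁₀(1.17×10⁷) = 70.68 dB
N = −174 + 70.68 + 1.04 = −102.28 dBm
SNR = P_sig − N = −75.1 − (−102.28) = 27.18 dB → 27.2 dB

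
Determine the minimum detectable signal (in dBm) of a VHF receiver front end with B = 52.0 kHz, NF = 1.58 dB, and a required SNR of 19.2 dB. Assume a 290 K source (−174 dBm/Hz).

−106.1 dBm

Sensitivity = −174 + 10 log₁₀(B) + NF + SNR_min
= −174 + 47.16 + 1.58 + 19.2
= −106.06 dBm → −106.1 dBm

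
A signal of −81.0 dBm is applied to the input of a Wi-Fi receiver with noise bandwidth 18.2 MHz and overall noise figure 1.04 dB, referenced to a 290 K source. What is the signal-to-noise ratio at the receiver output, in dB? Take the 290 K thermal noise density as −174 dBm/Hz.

19.4 dB

Noise floor: N = −174 + 10 log₁₀(B) + NF
10 log₁₀(1.82×10⁷) = 72.6 dB
N = −174 + 72.6 + 1.04 = −100.36 dBm
SNR = P_sig − N = −81.0 − (−100.36) = 19.36 dB → 19.4 dB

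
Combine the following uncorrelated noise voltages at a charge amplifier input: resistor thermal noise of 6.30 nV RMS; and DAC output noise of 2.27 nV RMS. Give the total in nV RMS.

Uncorrelated sources add in power (mean-square): V_tot = √(ΣV_i²)
V_tot = √[(6.30×10⁻⁹)² + (2.27×10⁻⁹)²] = 6.70×10⁻⁹ V = 6.70 nV

6.70 nV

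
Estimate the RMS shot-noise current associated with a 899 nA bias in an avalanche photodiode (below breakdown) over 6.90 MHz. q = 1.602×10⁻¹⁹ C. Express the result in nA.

I_n = √(2qI·B)
2qI·B = 2 × 1.602×10⁻¹⁹ × 8.99×10⁻⁷ × 6.90×10⁶ = 1.99×10⁻¹⁸ A²
I_n = √(1.99×10⁻¹⁸) = 1.41×10⁻⁹ A = 1.41 nA

1.41 nA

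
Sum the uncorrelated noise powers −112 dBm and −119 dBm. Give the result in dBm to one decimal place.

−111.2 dBm

Convert to linear, add, convert back:
P₁ = 6.31×10⁻¹⁵ W, P₂ = 1.26×10⁻¹⁵ W
P_tot = 7.57×10⁻¹⁵ W → 10 log₁₀(P_tot / 10⁻³) = −111.2 dBm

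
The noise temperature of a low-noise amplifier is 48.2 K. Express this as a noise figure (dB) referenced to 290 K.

F = 1 + T_e/T₀ = 1 + 48.2/290 = 1.16621
NF = 10 log₁₀(1.16621) = 0.668 dB

0.668 dB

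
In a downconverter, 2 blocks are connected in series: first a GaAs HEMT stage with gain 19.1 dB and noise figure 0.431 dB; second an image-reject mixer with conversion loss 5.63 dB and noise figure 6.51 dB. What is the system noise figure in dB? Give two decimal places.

Convert to linear (a loss of L dB is a gain of −L dB): F_i = 10^(NF_i/10), G_i = 10^(G_i,dB/10)
  Stage 1: F_1 = 10^(0.431/10) = 1.104, G_1 = 10^(19.1/10) = 81.28
  Stage 2: F_2 = 10^(6.51/10) = 4.477, G_2 = 10^(−5.63/10) = 0.2735
Friis cascade:
  F = 1.104 + (4.477 − 1)/81.28 = 1.147
NF = 10 log₁₀(1.147) = 0.60 dB

0.60 dB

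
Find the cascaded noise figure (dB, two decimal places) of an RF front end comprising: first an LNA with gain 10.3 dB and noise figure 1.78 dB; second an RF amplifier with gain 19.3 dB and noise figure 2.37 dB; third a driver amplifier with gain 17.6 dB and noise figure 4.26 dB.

1.98 dB

Convert to linear (a loss of L dB is a gain of −L dB): F_i = 10^(NF_i/10), G_i = 10^(G_i,dB/10)
  Stage 1: F_1 = 10^(1.78/10) = 1.507, G_1 = 10^(10.3/10) = 10.72
  Stage 2: F_2 = 10^(2.37/10) = 1.726, G_2 = 10^(19.3/10) = 85.11
  Stage 3: F_3 = 10^(4.26/10) = 2.667, G_3 = 10^(17.6/10) = 57.54
Friis cascade:
  F = 1.507 + (1.726 − 1)/10.72 + (2.667 − 1)/912.0 = 1.576
NF = 10 log₁₀(1.576) = 1.98 dB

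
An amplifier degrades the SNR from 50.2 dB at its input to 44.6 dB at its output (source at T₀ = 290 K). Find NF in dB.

NF (dB) = SNR_in(dB) − SNR_out(dB) when the source is at T₀
NF = 50.2 − 44.6 = 5.6 dB

5.6 dB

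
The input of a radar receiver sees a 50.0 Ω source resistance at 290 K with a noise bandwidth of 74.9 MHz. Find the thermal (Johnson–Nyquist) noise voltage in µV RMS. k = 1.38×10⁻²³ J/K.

V_n = √(4kTRB)
4kTRB = 4 × 1.38×10⁻²³ × 290 × 5.00×10¹ × 7.49×10⁷ = 5.99×10⁻¹¹ V²
V_n = √(5.99×10⁻¹¹) = 7.74×10⁻⁶ V = 7.74 µV

7.74 µV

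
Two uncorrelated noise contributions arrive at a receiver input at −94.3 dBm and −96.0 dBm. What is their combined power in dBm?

Convert to linear, add, convert back:
P₁ = 3.72×10⁻¹³ W, P₂ = 2.51×10⁻¹³ W
P_tot = 6.23×10⁻¹³ W → 10 log₁₀(P_tot / 10⁻³) = −92.1 dBm

−92.1 dBm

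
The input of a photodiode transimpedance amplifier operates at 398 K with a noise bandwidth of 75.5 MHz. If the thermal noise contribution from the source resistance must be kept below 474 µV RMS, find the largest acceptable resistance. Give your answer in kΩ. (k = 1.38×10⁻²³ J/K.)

Johnson–Nyquist: V_n = √(4kTRB) ⇒ R = V_n² / (4kTB)
4kTB = 4 × 1.38×10⁻²³ × 398 × 7.55×10⁷ = 1.66×10⁻¹²
R = (4.74×10⁻⁴)² / 1.66×10⁻¹² = 1.35×10⁵ Ω = 135 kΩ

135 kΩ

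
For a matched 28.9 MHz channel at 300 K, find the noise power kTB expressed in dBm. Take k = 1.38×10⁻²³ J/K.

P_n = kTB = 1.38×10⁻²³ × 300 × 2.89×10⁷ = 1.20×10⁻¹³ W
In dBm: 10 log₁₀(1.20×10⁻¹³ / 10⁻³) = −99.2 dBm

−99.2 dBm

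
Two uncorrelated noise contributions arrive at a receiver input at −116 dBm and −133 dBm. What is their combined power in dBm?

Convert to linear, add, convert back:
P₁ = 2.51×10⁻¹⁵ W, P₂ = 5.01×10⁻¹⁷ W
P_tot = 2.56×10⁻¹⁵ W → 10 log₁₀(P_tot / 10⁻³) = −115.9 dBm

−115.9 dBm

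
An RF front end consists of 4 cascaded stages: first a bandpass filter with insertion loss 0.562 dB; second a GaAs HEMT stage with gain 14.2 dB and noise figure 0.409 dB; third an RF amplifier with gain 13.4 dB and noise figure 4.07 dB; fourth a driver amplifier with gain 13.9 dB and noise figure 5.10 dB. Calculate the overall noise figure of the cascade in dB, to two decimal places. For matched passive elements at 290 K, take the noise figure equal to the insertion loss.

1.21 dB

Convert to linear (a loss of L dB is a gain of −L dB): F_i = 10^(NF_i/10), G_i = 10^(G_i,dB/10)
  Stage 1: F_1 = 10^(0.562/10) = 1.138, G_1 = 10^(−0.562/10) = 0.8786
  Stage 2: F_2 = 10^(0.409/10) = 1.099, G_2 = 10^(14.2/10) = 26.30
  Stage 3: F_3 = 10^(4.07/10) = 2.553, G_3 = 10^(13.4/10) = 21.88
  Stage 4: F_4 = 10^(5.10/10) = 3.236, G_4 = 10^(13.9/10) = 24.55
Friis cascade:
  F = 1.138 + (1.099 − 1)/0.8786 + (2.553 − 1)/23.11 + (3.236 − 1)/505.6 = 1.322
NF = 10 log₁₀(1.322) = 1.21 dB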